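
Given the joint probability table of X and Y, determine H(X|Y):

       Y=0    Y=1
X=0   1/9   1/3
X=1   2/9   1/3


H(X|Y) = Σ_y p(y) H(X|Y=y)
  p(Y=0) = 1/3, H(X|Y=0) = 0.9183
  p(Y=1) = 2/3, H(X|Y=1) = 1.0000
H(X|Y) = 0.3333×0.9183 + 0.6667×1.0000 = 0.9728 bits


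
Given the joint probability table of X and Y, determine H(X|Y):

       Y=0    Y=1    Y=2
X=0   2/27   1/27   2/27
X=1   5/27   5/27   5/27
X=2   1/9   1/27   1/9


H(X|Y) = Σ_y p(y) H(X|Y=y)
  p(Y=0) = 10/27, H(X|Y=0) = 1.4855
  p(Y=1) = 7/27, H(X|Y=1) = 1.1488
  p(Y=2) = 10/27, H(X|Y=2) = 1.4855
H(X|Y) = 0.3704×1.4855 + 0.2593×1.1488 + 0.3704×1.4855 = 1.3982 bits


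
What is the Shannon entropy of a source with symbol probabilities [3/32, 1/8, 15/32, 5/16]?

H(X) = -Σ p(x) log₂ p(x)
  -3/32 × log₂(3/32) = 0.3202
  -1/8 × log₂(1/8) = 0.3750
  -15/32 × log₂(15/32) = 0.5124
  -5/16 × log₂(5/16) = 0.5244
H(X) = 1.7320 bits


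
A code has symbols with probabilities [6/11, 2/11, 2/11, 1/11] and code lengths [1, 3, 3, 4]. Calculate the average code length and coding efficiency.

Average length L = Σ p_i × l_i = 2.0000 bits
Entropy H = 1.6858 bits
Efficiency η = H/L × 100% = 84.29%


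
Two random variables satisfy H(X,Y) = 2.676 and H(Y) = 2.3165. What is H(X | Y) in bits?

Chain rule: H(X,Y) = H(X|Y) + H(Y)
H(X|Y) = H(X,Y) - H(Y) = 2.676 - 2.3165 = 0.3595 bits


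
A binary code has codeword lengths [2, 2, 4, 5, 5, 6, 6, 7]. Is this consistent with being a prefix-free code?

Kraft inequality: Σ 2^(-l_i) ≤ 1 for prefix-free code
Calculating: 2^(-2) + 2^(-2) + 2^(-4) + 2^(-5) + 2^(-5) + 2^(-6) + 2^(-6) + 2^(-7)
= 0.25 + 0.25 + 0.0625 + 0.03125 + 0.03125 + 0.015625 + 0.015625 + 0.0078125
= 0.6641
Since 0.6641 ≤ 1, prefix-free code exists


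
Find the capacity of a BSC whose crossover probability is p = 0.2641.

For BSC with error probability p:
C = 1 - H(p) where H(p) is binary entropy
H(0.2641) = -0.2641 × log₂(0.2641) - 0.7359 × log₂(0.7359)
H(p) = 0.8329
C = 1 - 0.8329 = 0.1671 bits/use


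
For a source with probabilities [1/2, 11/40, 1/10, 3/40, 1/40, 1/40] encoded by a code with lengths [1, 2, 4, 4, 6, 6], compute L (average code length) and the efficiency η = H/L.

Average length L = Σ p_i × l_i = 2.0500 bits
Entropy H = 1.8907 bits
Efficiency η = H/L × 100% = 92.23%


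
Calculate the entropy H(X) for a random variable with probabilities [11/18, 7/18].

H(X) = -Σ p(x) log₂ p(x)
  -11/18 × log₂(11/18) = 0.4342
  -7/18 × log₂(7/18) = 0.5299
H(X) = 0.9641 bits


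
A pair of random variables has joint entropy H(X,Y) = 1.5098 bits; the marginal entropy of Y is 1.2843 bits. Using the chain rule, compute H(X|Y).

Chain rule: H(X,Y) = H(X|Y) + H(Y)
H(X|Y) = H(X,Y) - H(Y) = 1.5098 - 1.2843 = 0.2255 bits


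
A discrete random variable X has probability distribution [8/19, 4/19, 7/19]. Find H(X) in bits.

H(X) = -Σ p(x) log₂ p(x)
  -8/19 × log₂(8/19) = 0.5254
  -4/19 × log₂(4/19) = 0.4732
  -7/19 × log₂(7/19) = 0.5307
H(X) = 1.5294 bits


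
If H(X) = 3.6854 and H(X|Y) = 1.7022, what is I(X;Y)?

I(X;Y) = H(X) - H(X|Y)
I(X;Y) = 3.6854 - 1.7022 = 1.9832 bits


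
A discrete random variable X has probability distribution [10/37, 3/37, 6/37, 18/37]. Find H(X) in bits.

H(X) = -Σ p(x) log₂ p(x)
  -10/37 × log₂(10/37) = 0.5101
  -3/37 × log₂(3/37) = 0.2939
  -6/37 × log₂(6/37) = 0.4256
  -18/37 × log₂(18/37) = 0.5057
H(X) = 1.7353 bits


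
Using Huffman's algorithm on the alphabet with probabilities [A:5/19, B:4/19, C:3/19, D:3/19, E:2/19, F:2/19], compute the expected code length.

Huffman tree construction:
Combine smallest probabilities repeatedly
Resulting codes:
  A: 10 (length 2)
  B: 00 (length 2)
  C: 110 (length 3)
  D: 111 (length 3)
  E: 010 (length 3)
  F: 011 (length 3)
Average length = Σ p(s) × length(s) = 2.5263 bits


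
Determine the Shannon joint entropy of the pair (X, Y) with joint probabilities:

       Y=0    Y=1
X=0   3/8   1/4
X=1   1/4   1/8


H(X,Y) = -Σ p(x,y) log₂ p(x,y)
  p(0,0)=3/8: -0.3750 × log₂(0.3750) = 0.5306
  p(0,1)=1/4: -0.2500 × log₂(0.2500) = 0.5000
  p(1,0)=1/4: -0.2500 × log₂(0.2500) = 0.5000
  p(1,1)=1/8: -0.1250 × log₂(0.1250) = 0.3750
H(X,Y) = 1.9056 bits


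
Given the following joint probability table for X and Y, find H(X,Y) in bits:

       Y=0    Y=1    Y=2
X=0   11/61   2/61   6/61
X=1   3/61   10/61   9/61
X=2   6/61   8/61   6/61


H(X,Y) = -Σ p(x,y) log₂ p(x,y)
  p(0,0)=11/61: -0.1803 × log₂(0.1803) = 0.4456
  p(0,1)=2/61: -0.0328 × log₂(0.0328) = 0.1617
  p(0,2)=6/61: -0.0984 × log₂(0.0984) = 0.3291
  p(1,0)=3/61: -0.0492 × log₂(0.0492) = 0.2137
  p(1,1)=10/61: -0.1639 × log₂(0.1639) = 0.4277
  p(1,2)=9/61: -0.1475 × log₂(0.1475) = 0.4073
  p(2,0)=6/61: -0.0984 × log₂(0.0984) = 0.3291
  p(2,1)=8/61: -0.1311 × log₂(0.1311) = 0.3844
  p(2,2)=6/61: -0.0984 × log₂(0.0984) = 0.3291
H(X,Y) = 3.0277 bits


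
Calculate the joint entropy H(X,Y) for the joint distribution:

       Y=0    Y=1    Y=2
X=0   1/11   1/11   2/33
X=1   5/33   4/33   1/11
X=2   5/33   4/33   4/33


H(X,Y) = -Σ p(x,y) log₂ p(x,y)
  p(0,0)=1/11: -0.0909 × log₂(0.0909) = 0.3145
  p(0,1)=1/11: -0.0909 × log₂(0.0909) = 0.3145
  p(0,2)=2/33: -0.0606 × log₂(0.0606) = 0.2451
  p(1,0)=5/33: -0.1515 × log₂(0.1515) = 0.4125
  p(1,1)=4/33: -0.1212 × log₂(0.1212) = 0.3690
  p(1,2)=1/11: -0.0909 × log₂(0.0909) = 0.3145
  p(2,0)=5/33: -0.1515 × log₂(0.1515) = 0.4125
  p(2,1)=4/33: -0.1212 × log₂(0.1212) = 0.3690
  p(2,2)=4/33: -0.1212 × log₂(0.1212) = 0.3690
H(X,Y) = 3.1206 bits


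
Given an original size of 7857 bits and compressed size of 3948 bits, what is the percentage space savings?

Space savings = (1 - Compressed/Original) × 100%
= (1 - 3948/7857) × 100%
= 49.75%


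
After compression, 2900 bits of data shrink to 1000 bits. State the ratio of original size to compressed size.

Compression ratio = Original / Compressed
= 2900 / 1000 = 2.90:1


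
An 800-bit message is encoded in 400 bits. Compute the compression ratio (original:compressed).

Compression ratio = Original / Compressed
= 800 / 400 = 2.00:1


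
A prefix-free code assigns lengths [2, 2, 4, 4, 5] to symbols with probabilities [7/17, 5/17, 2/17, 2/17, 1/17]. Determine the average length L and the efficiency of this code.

Average length L = Σ p_i × l_i = 2.6471 bits
Entropy H = 2.0133 bits
Efficiency η = H/L × 100% = 76.06%


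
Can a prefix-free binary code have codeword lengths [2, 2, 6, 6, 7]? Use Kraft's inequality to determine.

Kraft inequality: Σ 2^(-l_i) ≤ 1 for prefix-free code
Calculating: 2^(-2) + 2^(-2) + 2^(-6) + 2^(-6) + 2^(-7)
= 0.25 + 0.25 + 0.015625 + 0.015625 + 0.0078125
= 0.5391
Since 0.5391 ≤ 1, prefix-free code exists


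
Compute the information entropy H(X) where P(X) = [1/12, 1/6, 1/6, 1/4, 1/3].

H(X) = -Σ p(x) log₂ p(x)
  -1/12 × log₂(1/12) = 0.2987
  -1/6 × log₂(1/6) = 0.4308
  -1/6 × log₂(1/6) = 0.4308
  -1/4 × log₂(1/4) = 0.5000
  -1/3 × log₂(1/3) = 0.5283
H(X) = 2.1887 bits


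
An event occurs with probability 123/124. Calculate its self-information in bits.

Information content I(x) = -log₂(p(x))
I = -log₂(123/124) = -log₂(0.9919)
I = 0.0117 bits


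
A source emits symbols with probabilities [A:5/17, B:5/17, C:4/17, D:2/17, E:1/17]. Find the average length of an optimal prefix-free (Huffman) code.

Huffman tree construction:
Combine smallest probabilities repeatedly
Resulting codes:
  A: 10 (length 2)
  B: 11 (length 2)
  C: 01 (length 2)
  D: 001 (length 3)
  E: 000 (length 3)
Average length = Σ p(s) × length(s) = 2.1765 bits


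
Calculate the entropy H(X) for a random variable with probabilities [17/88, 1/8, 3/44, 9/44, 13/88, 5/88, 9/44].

H(X) = -Σ p(x) log₂ p(x)
  -17/88 × log₂(17/88) = 0.4582
  -1/8 × log₂(1/8) = 0.3750
  -3/44 × log₂(3/44) = 0.2642
  -9/44 × log₂(9/44) = 0.4683
  -13/88 × log₂(13/88) = 0.4076
  -5/88 × log₂(5/88) = 0.2351
  -9/44 × log₂(9/44) = 0.4683
H(X) = 2.6767 bits


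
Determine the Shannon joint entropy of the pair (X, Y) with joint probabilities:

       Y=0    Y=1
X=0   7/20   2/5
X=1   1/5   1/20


H(X,Y) = -Σ p(x,y) log₂ p(x,y)
  p(0,0)=7/20: -0.3500 × log₂(0.3500) = 0.5301
  p(0,1)=2/5: -0.4000 × log₂(0.4000) = 0.5288
  p(1,0)=1/5: -0.2000 × log₂(0.2000) = 0.4644
  p(1,1)=1/20: -0.0500 × log₂(0.0500) = 0.2161
H(X,Y) = 1.7394 bits


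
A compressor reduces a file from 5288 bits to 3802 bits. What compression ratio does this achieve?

Compression ratio = Original / Compressed
= 5288 / 3802 = 1.39:1


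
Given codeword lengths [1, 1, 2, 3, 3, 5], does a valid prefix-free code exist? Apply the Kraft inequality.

Kraft inequality: Σ 2^(-l_i) ≤ 1 for prefix-free code
Calculating: 2^(-1) + 2^(-1) + 2^(-2) + 2^(-3) + 2^(-3) + 2^(-5)
= 0.5 + 0.5 + 0.25 + 0.125 + 0.125 + 0.03125
= 1.5312
Since 1.5312 > 1, prefix-free code does not exist


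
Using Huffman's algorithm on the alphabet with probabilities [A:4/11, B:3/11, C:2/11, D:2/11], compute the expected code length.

Huffman tree construction:
Combine smallest probabilities repeatedly
Resulting codes:
  A: 11 (length 2)
  B: 10 (length 2)
  C: 00 (length 2)
  D: 01 (length 2)
Average length = Σ p(s) × length(s) = 2.0000 bits


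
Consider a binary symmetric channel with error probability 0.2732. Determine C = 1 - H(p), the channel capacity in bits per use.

For BSC with error probability p:
C = 1 - H(p) where H(p) is binary entropy
H(0.2732) = -0.2732 × log₂(0.2732) - 0.7268 × log₂(0.7268)
H(p) = 0.8460
C = 1 - 0.8460 = 0.1540 bits/use


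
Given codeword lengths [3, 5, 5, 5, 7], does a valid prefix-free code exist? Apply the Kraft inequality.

Kraft inequality: Σ 2^(-l_i) ≤ 1 for prefix-free code
Calculating: 2^(-3) + 2^(-5) + 2^(-5) + 2^(-5) + 2^(-7)
= 0.125 + 0.03125 + 0.03125 + 0.03125 + 0.0078125
= 0.2266
Since 0.2266 ≤ 1, prefix-free code exists


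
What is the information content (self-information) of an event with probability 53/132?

Information content I(x) = -log₂(p(x))
I = -log₂(53/132) = -log₂(0.4015)
I = 1.3165 bits


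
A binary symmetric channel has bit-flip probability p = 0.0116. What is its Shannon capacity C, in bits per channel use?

For BSC with error probability p:
C = 1 - H(p) where H(p) is binary entropy
H(0.0116) = -0.0116 × log₂(0.0116) - 0.9884 × log₂(0.9884)
H(p) = 0.0912
C = 1 - 0.0912 = 0.9088 bits/use


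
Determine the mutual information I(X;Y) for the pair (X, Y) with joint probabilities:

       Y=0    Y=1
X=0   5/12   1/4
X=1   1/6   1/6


H(X) = 0.9183, H(Y) = 0.9799, H(X,Y) = 1.8879
I(X;Y) = H(X) + H(Y) - H(X,Y) = 0.0102 bits


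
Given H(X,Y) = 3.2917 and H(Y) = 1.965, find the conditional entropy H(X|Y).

Chain rule: H(X,Y) = H(X|Y) + H(Y)
H(X|Y) = H(X,Y) - H(Y) = 3.2917 - 1.965 = 1.3267 bits


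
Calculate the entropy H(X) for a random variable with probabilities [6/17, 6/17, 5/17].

H(X) = -Σ p(x) log₂ p(x)
  -6/17 × log₂(6/17) = 0.5303
  -6/17 × log₂(6/17) = 0.5303
  -5/17 × log₂(5/17) = 0.5193
H(X) = 1.5799 bits


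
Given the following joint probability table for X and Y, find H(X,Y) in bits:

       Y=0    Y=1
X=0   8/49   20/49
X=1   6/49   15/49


H(X,Y) = -Σ p(x,y) log₂ p(x,y)
  p(0,0)=8/49: -0.1633 × log₂(0.1633) = 0.4269
  p(0,1)=20/49: -0.4082 × log₂(0.4082) = 0.5277
  p(1,0)=6/49: -0.1224 × log₂(0.1224) = 0.3710
  p(1,1)=15/49: -0.3061 × log₂(0.3061) = 0.5228
H(X,Y) = 1.8483 bits


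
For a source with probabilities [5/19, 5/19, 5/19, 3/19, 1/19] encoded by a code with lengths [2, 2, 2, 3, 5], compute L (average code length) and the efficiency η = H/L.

Average length L = Σ p_i × l_i = 2.3158 bits
Entropy H = 2.1646 bits
Efficiency η = H/L × 100% = 93.47%


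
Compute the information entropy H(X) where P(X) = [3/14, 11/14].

H(X) = -Σ p(x) log₂ p(x)
  -3/14 × log₂(3/14) = 0.4762
  -11/14 × log₂(11/14) = 0.2734
H(X) = 0.7496 bits


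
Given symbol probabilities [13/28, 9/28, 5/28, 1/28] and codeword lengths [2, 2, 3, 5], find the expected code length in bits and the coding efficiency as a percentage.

Average length L = Σ p_i × l_i = 2.2857 bits
Entropy H = 1.6558 bits
Efficiency η = H/L × 100% = 72.44%


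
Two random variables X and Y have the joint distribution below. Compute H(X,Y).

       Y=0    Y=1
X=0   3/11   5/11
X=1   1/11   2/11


H(X,Y) = -Σ p(x,y) log₂ p(x,y)
  p(0,0)=3/11: -0.2727 × log₂(0.2727) = 0.5112
  p(0,1)=5/11: -0.4545 × log₂(0.4545) = 0.5170
  p(1,0)=1/11: -0.0909 × log₂(0.0909) = 0.3145
  p(1,1)=2/11: -0.1818 × log₂(0.1818) = 0.4472
H(X,Y) = 1.7899 bits


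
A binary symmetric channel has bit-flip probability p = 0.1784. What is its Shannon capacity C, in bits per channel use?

For BSC with error probability p:
C = 1 - H(p) where H(p) is binary entropy
H(0.1784) = -0.1784 × log₂(0.1784) - 0.8216 × log₂(0.8216)
H(p) = 0.6766
C = 1 - 0.6766 = 0.3234 bits/use


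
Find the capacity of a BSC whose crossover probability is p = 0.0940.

For BSC with error probability p:
C = 1 - H(p) where H(p) is binary entropy
H(0.0940) = -0.0940 × log₂(0.0940) - 0.9060 × log₂(0.9060)
H(p) = 0.4497
C = 1 - 0.4497 = 0.5503 bits/use


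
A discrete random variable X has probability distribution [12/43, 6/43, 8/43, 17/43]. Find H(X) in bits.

H(X) = -Σ p(x) log₂ p(x)
  -12/43 × log₂(12/43) = 0.5139
  -6/43 × log₂(6/43) = 0.3965
  -8/43 × log₂(8/43) = 0.4514
  -17/43 × log₂(17/43) = 0.5293
H(X) = 1.8910 bits


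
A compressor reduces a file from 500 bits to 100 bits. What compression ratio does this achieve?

Compression ratio = Original / Compressed
= 500 / 100 = 5.00:1


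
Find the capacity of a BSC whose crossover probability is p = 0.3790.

For BSC with error probability p:
C = 1 - H(p) where H(p) is binary entropy
H(0.3790) = -0.3790 × log₂(0.3790) - 0.6210 × log₂(0.6210)
H(p) = 0.9573
C = 1 - 0.9573 = 0.0427 bits/use


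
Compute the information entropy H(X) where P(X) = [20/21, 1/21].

H(X) = -Σ p(x) log₂ p(x)
  -20/21 × log₂(20/21) = 0.0670
  -1/21 × log₂(1/21) = 0.2092
H(X) = 0.2762 bits


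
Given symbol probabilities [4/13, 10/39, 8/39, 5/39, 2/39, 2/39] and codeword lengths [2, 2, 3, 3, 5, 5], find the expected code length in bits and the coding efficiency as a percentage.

Average length L = Σ p_i × l_i = 2.6410 bits
Entropy H = 2.3149 bits
Efficiency η = H/L × 100% = 87.65%


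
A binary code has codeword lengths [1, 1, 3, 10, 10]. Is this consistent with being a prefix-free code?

Kraft inequality: Σ 2^(-l_i) ≤ 1 for prefix-free code
Calculating: 2^(-1) + 2^(-1) + 2^(-3) + 2^(-10) + 2^(-10)
= 0.5 + 0.5 + 0.125 + 0.0009765625 + 0.0009765625
= 1.1270
Since 1.1270 > 1, prefix-free code does not exist


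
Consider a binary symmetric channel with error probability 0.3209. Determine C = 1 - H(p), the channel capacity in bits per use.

For BSC with error probability p:
C = 1 - H(p) where H(p) is binary entropy
H(0.3209) = -0.3209 × log₂(0.3209) - 0.6791 × log₂(0.6791)
H(p) = 0.9054
C = 1 - 0.9054 = 0.0946 bits/use


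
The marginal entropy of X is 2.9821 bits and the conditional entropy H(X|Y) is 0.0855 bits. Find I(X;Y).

I(X;Y) = H(X) - H(X|Y)
I(X;Y) = 2.9821 - 0.0855 = 2.8966 bits


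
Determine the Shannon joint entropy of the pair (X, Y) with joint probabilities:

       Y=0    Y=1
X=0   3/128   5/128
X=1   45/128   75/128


H(X,Y) = -Σ p(x,y) log₂ p(x,y)
  p(0,0)=3/128: -0.0234 × log₂(0.0234) = 0.1269
  p(0,1)=5/128: -0.0391 × log₂(0.0391) = 0.1827
  p(1,0)=45/128: -0.3516 × log₂(0.3516) = 0.5302
  p(1,1)=75/128: -0.5859 × log₂(0.5859) = 0.4519
H(X,Y) = 1.2917 bits


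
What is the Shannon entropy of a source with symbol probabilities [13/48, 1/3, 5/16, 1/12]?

H(X) = -Σ p(x) log₂ p(x)
  -13/48 × log₂(13/48) = 0.5104
  -1/3 × log₂(1/3) = 0.5283
  -5/16 × log₂(5/16) = 0.5244
  -1/12 × log₂(1/12) = 0.2987
H(X) = 1.8619 bits


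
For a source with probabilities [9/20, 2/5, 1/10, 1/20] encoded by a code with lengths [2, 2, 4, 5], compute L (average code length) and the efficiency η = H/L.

Average length L = Σ p_i × l_i = 2.3500 bits
Entropy H = 1.5955 bits
Efficiency η = H/L × 100% = 67.89%


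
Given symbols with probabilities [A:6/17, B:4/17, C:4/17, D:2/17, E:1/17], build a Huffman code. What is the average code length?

Huffman tree construction:
Combine smallest probabilities repeatedly
Resulting codes:
  A: 11 (length 2)
  B: 01 (length 2)
  C: 10 (length 2)
  D: 001 (length 3)
  E: 000 (length 3)
Average length = Σ p(s) × length(s) = 2.1765 bits


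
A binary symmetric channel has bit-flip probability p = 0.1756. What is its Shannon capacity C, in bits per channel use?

For BSC with error probability p:
C = 1 - H(p) where H(p) is binary entropy
H(0.1756) = -0.1756 × log₂(0.1756) - 0.8244 × log₂(0.8244)
H(p) = 0.6704
C = 1 - 0.6704 = 0.3296 bits/use


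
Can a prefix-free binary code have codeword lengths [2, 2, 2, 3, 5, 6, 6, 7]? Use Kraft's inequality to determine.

Kraft inequality: Σ 2^(-l_i) ≤ 1 for prefix-free code
Calculating: 2^(-2) + 2^(-2) + 2^(-2) + 2^(-3) + 2^(-5) + 2^(-6) + 2^(-6) + 2^(-7)
= 0.25 + 0.25 + 0.25 + 0.125 + 0.03125 + 0.015625 + 0.015625 + 0.0078125
= 0.9453
Since 0.9453 ≤ 1, prefix-free code exists


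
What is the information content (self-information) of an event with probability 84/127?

Information content I(x) = -log₂(p(x))
I = -log₂(84/127) = -log₂(0.6614)
I = 0.5964 bits


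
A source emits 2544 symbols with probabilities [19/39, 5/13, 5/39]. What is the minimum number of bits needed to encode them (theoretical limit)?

Entropy H = 1.4156 bits/symbol
Minimum bits = H × n = 1.4156 × 2544
= 3601.20 bits


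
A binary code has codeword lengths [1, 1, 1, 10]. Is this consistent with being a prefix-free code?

Kraft inequality: Σ 2^(-l_i) ≤ 1 for prefix-free code
Calculating: 2^(-1) + 2^(-1) + 2^(-1) + 2^(-10)
= 0.5 + 0.5 + 0.5 + 0.0009765625
= 1.5010
Since 1.5010 > 1, prefix-free code does not exist


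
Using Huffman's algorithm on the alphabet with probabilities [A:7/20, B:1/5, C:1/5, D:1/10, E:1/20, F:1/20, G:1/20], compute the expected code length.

Huffman tree construction:
Combine smallest probabilities repeatedly
Resulting codes:
  A: 11 (length 2)
  B: 00 (length 2)
  C: 01 (length 2)
  D: 1011 (length 4)
  E: 1000 (length 4)
  F: 1001 (length 4)
  G: 1010 (length 4)
Average length = Σ p(s) × length(s) = 2.5000 bits


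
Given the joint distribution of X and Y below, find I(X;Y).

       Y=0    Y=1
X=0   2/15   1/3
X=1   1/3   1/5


H(X) = 0.9968, H(Y) = 0.9968, H(X,Y) = 1.9086
I(X;Y) = H(X) + H(Y) - H(X,Y) = 0.0850 bits


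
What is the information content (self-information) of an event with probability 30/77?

Information content I(x) = -log₂(p(x))
I = -log₂(30/77) = -log₂(0.3896)
I = 1.3599 bits


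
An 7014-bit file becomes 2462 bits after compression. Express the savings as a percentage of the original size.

Space savings = (1 - Compressed/Original) × 100%
= (1 - 2462/7014) × 100%
= 64.90%


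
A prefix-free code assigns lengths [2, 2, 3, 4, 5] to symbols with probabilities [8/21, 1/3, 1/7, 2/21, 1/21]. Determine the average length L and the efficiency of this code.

Average length L = Σ p_i × l_i = 2.4762 bits
Entropy H = 1.9920 bits
Efficiency η = H/L × 100% = 80.45%


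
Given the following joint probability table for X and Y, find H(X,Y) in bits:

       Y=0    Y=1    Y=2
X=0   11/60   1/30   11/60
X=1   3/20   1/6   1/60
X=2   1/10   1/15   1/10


H(X,Y) = -Σ p(x,y) log₂ p(x,y)
  p(0,0)=11/60: -0.1833 × log₂(0.1833) = 0.4487
  p(0,1)=1/30: -0.0333 × log₂(0.0333) = 0.1636
  p(0,2)=11/60: -0.1833 × log₂(0.1833) = 0.4487
  p(1,0)=3/20: -0.1500 × log₂(0.1500) = 0.4105
  p(1,1)=1/6: -0.1667 × log₂(0.1667) = 0.4308
  p(1,2)=1/60: -0.0167 × log₂(0.0167) = 0.0984
  p(2,0)=1/10: -0.1000 × log₂(0.1000) = 0.3322
  p(2,1)=1/15: -0.0667 × log₂(0.0667) = 0.2605
  p(2,2)=1/10: -0.1000 × log₂(0.1000) = 0.3322
H(X,Y) = 2.9256 bits


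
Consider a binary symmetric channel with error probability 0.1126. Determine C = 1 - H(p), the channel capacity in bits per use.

For BSC with error probability p:
C = 1 - H(p) where H(p) is binary entropy
H(0.1126) = -0.1126 × log₂(0.1126) - 0.8874 × log₂(0.8874)
H(p) = 0.5077
C = 1 - 0.5077 = 0.4923 bits/use


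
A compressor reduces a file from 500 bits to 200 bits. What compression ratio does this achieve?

Compression ratio = Original / Compressed
= 500 / 200 = 2.50:1


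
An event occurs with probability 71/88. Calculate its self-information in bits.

Information content I(x) = -log₂(p(x))
I = -log₂(71/88) = -log₂(0.8068)
I = 0.3097 bits


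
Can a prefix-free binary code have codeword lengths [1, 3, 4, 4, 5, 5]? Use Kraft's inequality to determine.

Kraft inequality: Σ 2^(-l_i) ≤ 1 for prefix-free code
Calculating: 2^(-1) + 2^(-3) + 2^(-4) + 2^(-4) + 2^(-5) + 2^(-5)
= 0.5 + 0.125 + 0.0625 + 0.0625 + 0.03125 + 0.03125
= 0.8125
Since 0.8125 ≤ 1, prefix-free code exists


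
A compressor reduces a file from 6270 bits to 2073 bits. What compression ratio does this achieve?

Compression ratio = Original / Compressed
= 6270 / 2073 = 3.02:1


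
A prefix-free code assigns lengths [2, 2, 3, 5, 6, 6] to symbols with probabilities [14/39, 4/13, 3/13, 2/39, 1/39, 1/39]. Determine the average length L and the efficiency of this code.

Average length L = Σ p_i × l_i = 2.5897 bits
Entropy H = 2.0328 bits
Efficiency η = H/L × 100% = 78.49%


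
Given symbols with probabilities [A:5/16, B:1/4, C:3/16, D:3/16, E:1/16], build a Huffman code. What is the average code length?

Huffman tree construction:
Combine smallest probabilities repeatedly
Resulting codes:
  A: 11 (length 2)
  B: 01 (length 2)
  C: 101 (length 3)
  D: 00 (length 2)
  E: 100 (length 3)
Average length = Σ p(s) × length(s) = 2.2500 bits


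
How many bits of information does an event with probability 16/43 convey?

Information content I(x) = -log₂(p(x))
I = -log₂(16/43) = -log₂(0.3721)
I = 1.4263 bits


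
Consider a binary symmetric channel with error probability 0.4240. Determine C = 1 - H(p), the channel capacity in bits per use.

For BSC with error probability p:
C = 1 - H(p) where H(p) is binary entropy
H(0.4240) = -0.4240 × log₂(0.4240) - 0.5760 × log₂(0.5760)
H(p) = 0.9833
C = 1 - 0.9833 = 0.0167 bits/use


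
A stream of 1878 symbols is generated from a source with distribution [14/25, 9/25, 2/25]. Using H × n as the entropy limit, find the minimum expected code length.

Entropy H = 1.2906 bits/symbol
Minimum bits = H × n = 1.2906 × 1878
= 2423.68 bits


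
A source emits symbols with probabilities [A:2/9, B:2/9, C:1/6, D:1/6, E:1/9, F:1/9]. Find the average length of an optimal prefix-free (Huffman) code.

Huffman tree construction:
Combine smallest probabilities repeatedly
Resulting codes:
  A: 00 (length 2)
  B: 01 (length 2)
  C: 110 (length 3)
  D: 111 (length 3)
  E: 100 (length 3)
  F: 101 (length 3)
Average length = Σ p(s) × length(s) = 2.5556 bits


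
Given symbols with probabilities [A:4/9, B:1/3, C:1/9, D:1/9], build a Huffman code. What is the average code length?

Huffman tree construction:
Combine smallest probabilities repeatedly
Resulting codes:
  A: 0 (length 1)
  B: 11 (length 2)
  C: 100 (length 3)
  D: 101 (length 3)
Average length = Σ p(s) × length(s) = 1.7778 bits


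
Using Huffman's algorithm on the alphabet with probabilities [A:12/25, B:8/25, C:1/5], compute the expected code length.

Huffman tree construction:
Combine smallest probabilities repeatedly
Resulting codes:
  A: 0 (length 1)
  B: 11 (length 2)
  C: 10 (length 2)
Average length = Σ p(s) × length(s) = 1.5200 bits


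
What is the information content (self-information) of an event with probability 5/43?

Information content I(x) = -log₂(p(x))
I = -log₂(5/43) = -log₂(0.1163)
I = 3.1043 bits


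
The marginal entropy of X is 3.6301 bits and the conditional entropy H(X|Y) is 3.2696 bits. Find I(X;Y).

I(X;Y) = H(X) - H(X|Y)
I(X;Y) = 3.6301 - 3.2696 = 0.3605 bits


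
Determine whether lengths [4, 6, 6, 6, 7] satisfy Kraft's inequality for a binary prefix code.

Kraft inequality: Σ 2^(-l_i) ≤ 1 for prefix-free code
Calculating: 2^(-4) + 2^(-6) + 2^(-6) + 2^(-6) + 2^(-7)
= 0.0625 + 0.015625 + 0.015625 + 0.015625 + 0.0078125
= 0.1172
Since 0.1172 ≤ 1, prefix-free code exists


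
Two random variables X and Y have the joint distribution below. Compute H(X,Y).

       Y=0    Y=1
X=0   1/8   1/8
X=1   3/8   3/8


H(X,Y) = -Σ p(x,y) log₂ p(x,y)
  p(0,0)=1/8: -0.1250 × log₂(0.1250) = 0.3750
  p(0,1)=1/8: -0.1250 × log₂(0.1250) = 0.3750
  p(1,0)=3/8: -0.3750 × log₂(0.3750) = 0.5306
  p(1,1)=3/8: -0.3750 × log₂(0.3750) = 0.5306
H(X,Y) = 1.8113 bits


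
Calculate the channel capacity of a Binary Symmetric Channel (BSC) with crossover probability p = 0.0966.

For BSC with error probability p:
C = 1 - H(p) where H(p) is binary entropy
H(0.0966) = -0.0966 × log₂(0.0966) - 0.9034 × log₂(0.9034)
H(p) = 0.4581
C = 1 - 0.4581 = 0.5419 bits/use


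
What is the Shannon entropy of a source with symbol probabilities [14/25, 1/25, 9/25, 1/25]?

H(X) = -Σ p(x) log₂ p(x)
  -14/25 × log₂(14/25) = 0.4684
  -1/25 × log₂(1/25) = 0.1858
  -9/25 × log₂(9/25) = 0.5306
  -1/25 × log₂(1/25) = 0.1858
H(X) = 1.3706 bits


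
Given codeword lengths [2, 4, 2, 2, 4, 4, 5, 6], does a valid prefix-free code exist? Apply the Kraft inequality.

Kraft inequality: Σ 2^(-l_i) ≤ 1 for prefix-free code
Calculating: 2^(-2) + 2^(-4) + 2^(-2) + 2^(-2) + 2^(-4) + 2^(-4) + 2^(-5) + 2^(-6)
= 0.25 + 0.0625 + 0.25 + 0.25 + 0.0625 + 0.0625 + 0.03125 + 0.015625
= 0.9844
Since 0.9844 ≤ 1, prefix-free code exists


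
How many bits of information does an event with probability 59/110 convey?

Information content I(x) = -log₂(p(x))
I = -log₂(59/110) = -log₂(0.5364)
I = 0.8987 bits


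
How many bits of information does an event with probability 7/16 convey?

Information content I(x) = -log₂(p(x))
I = -log₂(7/16) = -log₂(0.4375)
I = 1.1926 bits


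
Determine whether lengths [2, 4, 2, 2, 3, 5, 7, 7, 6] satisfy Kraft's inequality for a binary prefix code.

Kraft inequality: Σ 2^(-l_i) ≤ 1 for prefix-free code
Calculating: 2^(-2) + 2^(-4) + 2^(-2) + 2^(-2) + 2^(-3) + 2^(-5) + 2^(-7) + 2^(-7) + 2^(-6)
= 0.25 + 0.0625 + 0.25 + 0.25 + 0.125 + 0.03125 + 0.0078125 + 0.0078125 + 0.015625
= 1.0000
Since 1.0000 ≤ 1, prefix-free code exists


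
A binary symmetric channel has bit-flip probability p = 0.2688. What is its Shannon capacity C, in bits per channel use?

For BSC with error probability p:
C = 1 - H(p) where H(p) is binary entropy
H(0.2688) = -0.2688 × log₂(0.2688) - 0.7312 × log₂(0.7312)
H(p) = 0.8397
C = 1 - 0.8397 = 0.1603 bits/use


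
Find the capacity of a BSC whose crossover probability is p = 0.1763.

For BSC with error probability p:
C = 1 - H(p) where H(p) is binary entropy
H(0.1763) = -0.1763 × log₂(0.1763) - 0.8237 × log₂(0.8237)
H(p) = 0.6719
C = 1 - 0.6719 = 0.3281 bits/use


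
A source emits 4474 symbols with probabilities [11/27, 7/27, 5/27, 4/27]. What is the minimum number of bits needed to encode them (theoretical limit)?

Entropy H = 1.8914 bits/symbol
Minimum bits = H × n = 1.8914 × 4474
= 8462.01 bits


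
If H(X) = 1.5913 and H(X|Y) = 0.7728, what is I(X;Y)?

I(X;Y) = H(X) - H(X|Y)
I(X;Y) = 1.5913 - 0.7728 = 0.8185 bits


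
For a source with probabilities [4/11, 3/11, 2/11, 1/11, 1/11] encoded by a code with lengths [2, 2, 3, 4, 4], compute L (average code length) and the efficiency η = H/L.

Average length L = Σ p_i × l_i = 2.5455 bits
Entropy H = 2.1181 bits
Efficiency η = H/L × 100% = 83.21%


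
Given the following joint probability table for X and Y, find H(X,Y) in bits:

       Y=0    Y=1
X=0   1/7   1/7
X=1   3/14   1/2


H(X,Y) = -Σ p(x,y) log₂ p(x,y)
  p(0,0)=1/7: -0.1429 × log₂(0.1429) = 0.4011
  p(0,1)=1/7: -0.1429 × log₂(0.1429) = 0.4011
  p(1,0)=3/14: -0.2143 × log₂(0.2143) = 0.4762
  p(1,1)=1/2: -0.5000 × log₂(0.5000) = 0.5000
H(X,Y) = 1.7783 bits


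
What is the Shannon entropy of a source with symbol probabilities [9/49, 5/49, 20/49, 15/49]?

H(X) = -Σ p(x) log₂ p(x)
  -9/49 × log₂(9/49) = 0.4490
  -5/49 × log₂(5/49) = 0.3360
  -20/49 × log₂(20/49) = 0.5277
  -15/49 × log₂(15/49) = 0.5228
H(X) = 1.8355 bits


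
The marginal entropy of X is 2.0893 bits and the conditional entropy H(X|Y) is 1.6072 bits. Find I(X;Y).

I(X;Y) = H(X) - H(X|Y)
I(X;Y) = 2.0893 - 1.6072 = 0.4821 bits


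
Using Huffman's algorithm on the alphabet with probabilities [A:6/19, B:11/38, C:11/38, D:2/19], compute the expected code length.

Huffman tree construction:
Combine smallest probabilities repeatedly
Resulting codes:
  A: 11 (length 2)
  B: 01 (length 2)
  C: 10 (length 2)
  D: 00 (length 2)
Average length = Σ p(s) × length(s) = 2.0000 bits


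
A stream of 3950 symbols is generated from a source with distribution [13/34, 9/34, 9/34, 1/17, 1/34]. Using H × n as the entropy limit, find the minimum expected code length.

Entropy H = 1.9356 bits/symbol
Minimum bits = H × n = 1.9356 × 3950
= 7645.50 bits


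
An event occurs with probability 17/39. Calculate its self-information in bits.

Information content I(x) = -log₂(p(x))
I = -log₂(17/39) = -log₂(0.4359)
I = 1.1979 bits


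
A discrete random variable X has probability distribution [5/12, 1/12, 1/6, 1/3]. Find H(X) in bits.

H(X) = -Σ p(x) log₂ p(x)
  -5/12 × log₂(5/12) = 0.5263
  -1/12 × log₂(1/12) = 0.2987
  -1/6 × log₂(1/6) = 0.4308
  -1/3 × log₂(1/3) = 0.5283
H(X) = 1.7842 bits


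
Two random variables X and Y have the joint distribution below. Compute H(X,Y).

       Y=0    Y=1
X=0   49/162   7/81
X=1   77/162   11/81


H(X,Y) = -Σ p(x,y) log₂ p(x,y)
  p(0,0)=49/162: -0.3025 × log₂(0.3025) = 0.5218
  p(0,1)=7/81: -0.0864 × log₂(0.0864) = 0.3053
  p(1,0)=77/162: -0.4753 × log₂(0.4753) = 0.5100
  p(1,1)=11/81: -0.1358 × log₂(0.1358) = 0.3912
H(X,Y) = 1.7283 bits


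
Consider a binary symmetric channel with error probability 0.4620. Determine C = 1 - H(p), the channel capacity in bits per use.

For BSC with error probability p:
C = 1 - H(p) where H(p) is binary entropy
H(0.4620) = -0.4620 × log₂(0.4620) - 0.5380 × log₂(0.5380)
H(p) = 0.9958
C = 1 - 0.9958 = 0.0042 bits/use


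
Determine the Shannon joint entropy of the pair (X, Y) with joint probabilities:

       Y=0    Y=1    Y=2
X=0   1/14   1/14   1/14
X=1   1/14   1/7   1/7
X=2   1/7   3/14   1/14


H(X,Y) = -Σ p(x,y) log₂ p(x,y)
  p(0,0)=1/14: -0.0714 × log₂(0.0714) = 0.2720
  p(0,1)=1/14: -0.0714 × log₂(0.0714) = 0.2720
  p(0,2)=1/14: -0.0714 × log₂(0.0714) = 0.2720
  p(1,0)=1/14: -0.0714 × log₂(0.0714) = 0.2720
  p(1,1)=1/7: -0.1429 × log₂(0.1429) = 0.4011
  p(1,2)=1/7: -0.1429 × log₂(0.1429) = 0.4011
  p(2,0)=1/7: -0.1429 × log₂(0.1429) = 0.4011
  p(2,1)=3/14: -0.2143 × log₂(0.2143) = 0.4762
  p(2,2)=1/14: -0.0714 × log₂(0.0714) = 0.2720
H(X,Y) = 3.0391 bits


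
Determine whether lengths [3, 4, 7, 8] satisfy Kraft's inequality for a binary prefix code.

Kraft inequality: Σ 2^(-l_i) ≤ 1 for prefix-free code
Calculating: 2^(-3) + 2^(-4) + 2^(-7) + 2^(-8)
= 0.125 + 0.0625 + 0.0078125 + 0.00390625
= 0.1992
Since 0.1992 ≤ 1, prefix-free code exists


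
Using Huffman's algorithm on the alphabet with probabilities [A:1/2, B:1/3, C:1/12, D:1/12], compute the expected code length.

Huffman tree construction:
Combine smallest probabilities repeatedly
Resulting codes:
  A: 0 (length 1)
  B: 11 (length 2)
  C: 100 (length 3)
  D: 101 (length 3)
Average length = Σ p(s) × length(s) = 1.6667 bits


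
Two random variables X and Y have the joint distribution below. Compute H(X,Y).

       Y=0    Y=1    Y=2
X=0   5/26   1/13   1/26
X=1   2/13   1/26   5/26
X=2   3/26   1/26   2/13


H(X,Y) = -Σ p(x,y) log₂ p(x,y)
  p(0,0)=5/26: -0.1923 × log₂(0.1923) = 0.4574
  p(0,1)=1/13: -0.0769 × log₂(0.0769) = 0.2846
  p(0,2)=1/26: -0.0385 × log₂(0.0385) = 0.1808
  p(1,0)=2/13: -0.1538 × log₂(0.1538) = 0.4155
  p(1,1)=1/26: -0.0385 × log₂(0.0385) = 0.1808
  p(1,2)=5/26: -0.1923 × log₂(0.1923) = 0.4574
  p(2,0)=3/26: -0.1154 × log₂(0.1154) = 0.3595
  p(2,1)=1/26: -0.0385 × log₂(0.0385) = 0.1808
  p(2,2)=2/13: -0.1538 × log₂(0.1538) = 0.4155
H(X,Y) = 2.9322 bits


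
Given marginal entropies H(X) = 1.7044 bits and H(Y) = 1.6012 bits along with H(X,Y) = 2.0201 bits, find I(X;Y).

I(X;Y) = H(X) + H(Y) - H(X,Y)
I(X;Y) = 1.7044 + 1.6012 - 2.0201 = 1.2855 bits


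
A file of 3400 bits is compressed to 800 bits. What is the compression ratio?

Compression ratio = Original / Compressed
= 3400 / 800 = 4.25:1


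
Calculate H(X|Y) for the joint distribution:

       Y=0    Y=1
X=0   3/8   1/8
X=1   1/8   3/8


H(X|Y) = Σ_y p(y) H(X|Y=y)
  p(Y=0) = 1/2, H(X|Y=0) = 0.8113
  p(Y=1) = 1/2, H(X|Y=1) = 0.8113
H(X|Y) = 0.5000×0.8113 + 0.5000×0.8113 = 0.8113 bits


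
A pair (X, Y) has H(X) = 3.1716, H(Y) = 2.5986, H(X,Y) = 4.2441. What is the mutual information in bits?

I(X;Y) = H(X) + H(Y) - H(X,Y)
I(X;Y) = 3.1716 + 2.5986 - 4.2441 = 1.5261 bits


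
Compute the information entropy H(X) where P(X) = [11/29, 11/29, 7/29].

H(X) = -Σ p(x) log₂ p(x)
  -11/29 × log₂(11/29) = 0.5305
  -11/29 × log₂(11/29) = 0.5305
  -7/29 × log₂(7/29) = 0.4950
H(X) = 1.5559 bits


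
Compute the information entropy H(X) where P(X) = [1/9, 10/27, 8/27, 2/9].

H(X) = -Σ p(x) log₂ p(x)
  -1/9 × log₂(1/9) = 0.3522
  -10/27 × log₂(10/27) = 0.5307
  -8/27 × log₂(8/27) = 0.5200
  -2/9 × log₂(2/9) = 0.4822
H(X) = 1.8851 bits


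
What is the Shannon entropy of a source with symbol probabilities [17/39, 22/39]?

H(X) = -Σ p(x) log₂ p(x)
  -17/39 × log₂(17/39) = 0.5222
  -22/39 × log₂(22/39) = 0.4659
H(X) = 0.9881 bits


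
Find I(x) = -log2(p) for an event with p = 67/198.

Information content I(x) = -log₂(p(x))
I = -log₂(67/198) = -log₂(0.3384)
I = 1.5633 bits


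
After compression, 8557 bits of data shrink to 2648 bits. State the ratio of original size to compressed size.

Compression ratio = Original / Compressed
= 8557 / 2648 = 3.23:1


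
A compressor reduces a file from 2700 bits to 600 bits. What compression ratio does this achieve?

Compression ratio = Original / Compressed
= 2700 / 600 = 4.50:1


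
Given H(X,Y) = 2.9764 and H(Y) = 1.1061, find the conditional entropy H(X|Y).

Chain rule: H(X,Y) = H(X|Y) + H(Y)
H(X|Y) = H(X,Y) - H(Y) = 2.9764 - 1.1061 = 1.8703 bits


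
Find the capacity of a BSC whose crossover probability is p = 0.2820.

For BSC with error probability p:
C = 1 - H(p) where H(p) is binary entropy
H(0.2820) = -0.2820 × log₂(0.2820) - 0.7180 × log₂(0.7180)
H(p) = 0.8582
C = 1 - 0.8582 = 0.1418 bits/use


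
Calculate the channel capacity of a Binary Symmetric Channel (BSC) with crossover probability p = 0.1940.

For BSC with error probability p:
C = 1 - H(p) where H(p) is binary entropy
H(0.1940) = -0.1940 × log₂(0.1940) - 0.8060 × log₂(0.8060)
H(p) = 0.7098
C = 1 - 0.7098 = 0.2902 bits/use


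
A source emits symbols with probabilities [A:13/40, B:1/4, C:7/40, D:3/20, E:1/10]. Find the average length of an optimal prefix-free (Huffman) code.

Huffman tree construction:
Combine smallest probabilities repeatedly
Resulting codes:
  A: 11 (length 2)
  B: 01 (length 2)
  C: 00 (length 2)
  D: 101 (length 3)
  E: 100 (length 3)
Average length = Σ p(s) × length(s) = 2.2500 bits


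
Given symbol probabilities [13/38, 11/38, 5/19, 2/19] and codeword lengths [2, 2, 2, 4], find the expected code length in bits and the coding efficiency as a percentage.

Average length L = Σ p_i × l_i = 2.2105 bits
Entropy H = 1.8959 bits
Efficiency η = H/L × 100% = 85.76%


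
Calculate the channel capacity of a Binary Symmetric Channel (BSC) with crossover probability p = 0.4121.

For BSC with error probability p:
C = 1 - H(p) where H(p) is binary entropy
H(0.4121) = -0.4121 × log₂(0.4121) - 0.5879 × log₂(0.5879)
H(p) = 0.9776
C = 1 - 0.9776 = 0.0224 bits/use


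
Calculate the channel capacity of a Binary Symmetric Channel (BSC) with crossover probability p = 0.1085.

For BSC with error probability p:
C = 1 - H(p) where H(p) is binary entropy
H(0.1085) = -0.1085 × log₂(0.1085) - 0.8915 × log₂(0.8915)
H(p) = 0.4954
C = 1 - 0.4954 = 0.5046 bits/use


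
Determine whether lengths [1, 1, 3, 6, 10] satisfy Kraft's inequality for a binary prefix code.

Kraft inequality: Σ 2^(-l_i) ≤ 1 for prefix-free code
Calculating: 2^(-1) + 2^(-1) + 2^(-3) + 2^(-6) + 2^(-10)
= 0.5 + 0.5 + 0.125 + 0.015625 + 0.0009765625
= 1.1416
Since 1.1416 > 1, prefix-free code does not exist


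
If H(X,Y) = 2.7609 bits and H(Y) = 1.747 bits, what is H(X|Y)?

Chain rule: H(X,Y) = H(X|Y) + H(Y)
H(X|Y) = H(X,Y) - H(Y) = 2.7609 - 1.747 = 1.0139 bits


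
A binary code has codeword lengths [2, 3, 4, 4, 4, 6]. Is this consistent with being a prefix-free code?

Kraft inequality: Σ 2^(-l_i) ≤ 1 for prefix-free code
Calculating: 2^(-2) + 2^(-3) + 2^(-4) + 2^(-4) + 2^(-4) + 2^(-6)
= 0.25 + 0.125 + 0.0625 + 0.0625 + 0.0625 + 0.015625
= 0.5781
Since 0.5781 ≤ 1, prefix-free code exists


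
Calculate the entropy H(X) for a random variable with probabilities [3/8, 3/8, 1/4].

H(X) = -Σ p(x) log₂ p(x)
  -3/8 × log₂(3/8) = 0.5306
  -3/8 × log₂(3/8) = 0.5306
  -1/4 × log₂(1/4) = 0.5000
H(X) = 1.5613 bits


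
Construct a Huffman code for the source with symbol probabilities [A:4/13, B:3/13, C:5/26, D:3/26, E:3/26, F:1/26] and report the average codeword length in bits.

Huffman tree construction:
Combine smallest probabilities repeatedly
Resulting codes:
  A: 11 (length 2)
  B: 01 (length 2)
  C: 00 (length 2)
  D: 1011 (length 4)
  E: 100 (length 3)
  F: 1010 (length 4)
Average length = Σ p(s) × length(s) = 2.4231 bits


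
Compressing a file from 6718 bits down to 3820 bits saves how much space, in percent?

Space savings = (1 - Compressed/Original) × 100%
= (1 - 3820/6718) × 100%
= 43.14%


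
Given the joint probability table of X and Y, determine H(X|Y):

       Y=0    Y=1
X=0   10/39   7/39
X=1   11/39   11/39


H(X|Y) = Σ_y p(y) H(X|Y=y)
  p(Y=0) = 7/13, H(X|Y=0) = 0.9984
  p(Y=1) = 6/13, H(X|Y=1) = 0.9641
H(X|Y) = 0.5385×0.9984 + 0.4615×0.9641 = 0.9825 bits


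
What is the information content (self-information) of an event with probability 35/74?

Information content I(x) = -log₂(p(x))
I = -log₂(35/74) = -log₂(0.4730)
I = 1.0802 bits


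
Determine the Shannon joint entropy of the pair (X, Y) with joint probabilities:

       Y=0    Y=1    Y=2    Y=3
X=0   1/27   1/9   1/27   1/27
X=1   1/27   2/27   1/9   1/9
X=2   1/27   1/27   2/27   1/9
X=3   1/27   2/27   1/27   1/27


H(X,Y) = -Σ p(x,y) log₂ p(x,y)
  p(0,0)=1/27: -0.0370 × log₂(0.0370) = 0.1761
  p(0,1)=1/9: -0.1111 × log₂(0.1111) = 0.3522
  p(0,2)=1/27: -0.0370 × log₂(0.0370) = 0.1761
  p(0,3)=1/27: -0.0370 × log₂(0.0370) = 0.1761
  p(1,0)=1/27: -0.0370 × log₂(0.0370) = 0.1761
  p(1,1)=2/27: -0.0741 × log₂(0.0741) = 0.2781
  p(1,2)=1/9: -0.1111 × log₂(0.1111) = 0.3522
  p(1,3)=1/9: -0.1111 × log₂(0.1111) = 0.3522
  p(2,0)=1/27: -0.0370 × log₂(0.0370) = 0.1761
  p(2,1)=1/27: -0.0370 × log₂(0.0370) = 0.1761
  p(2,2)=2/27: -0.0741 × log₂(0.0741) = 0.2781
  p(2,3)=1/9: -0.1111 × log₂(0.1111) = 0.3522
  p(3,0)=1/27: -0.0370 × log₂(0.0370) = 0.1761
  p(3,1)=2/27: -0.0741 × log₂(0.0741) = 0.2781
  p(3,2)=1/27: -0.0370 × log₂(0.0370) = 0.1761
  p(3,3)=1/27: -0.0370 × log₂(0.0370) = 0.1761
H(X,Y) = 3.8282 bits
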